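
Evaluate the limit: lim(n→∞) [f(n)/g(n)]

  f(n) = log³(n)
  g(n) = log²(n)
∞

Since log³(n) (O(log³ n)) grows faster than log²(n) (O(log² n)),
the ratio f(n)/g(n) → ∞ as n → ∞.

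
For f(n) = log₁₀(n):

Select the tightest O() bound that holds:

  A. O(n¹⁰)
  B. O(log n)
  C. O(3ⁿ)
B

f(n) = log₁₀(n) is O(log n).
All listed options are valid Big-O bounds (upper bounds),
but O(log n) is the tightest (smallest valid bound).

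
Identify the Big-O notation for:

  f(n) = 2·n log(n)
O(n log n)

The dominant term in 2·n log(n) is 2·n log(n), which is Θ(n log n).
Constants are absorbed, so the tightest bound is O(n log n).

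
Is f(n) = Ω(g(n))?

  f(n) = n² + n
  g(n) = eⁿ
False

f(n) = n² + n is O(n²), and g(n) = eⁿ is O(eⁿ).
Since O(n²) grows slower than O(eⁿ), f(n) = Ω(g(n)) is false.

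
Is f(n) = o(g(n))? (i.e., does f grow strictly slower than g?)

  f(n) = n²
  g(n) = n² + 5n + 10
False

f(n) = n² is O(n²), and g(n) = n² + 5n + 10 is O(n²).
Since they have the same growth rate, f(n) = o(g(n)) is false.
(f = o(g) requires f to grow strictly slower, not equal.)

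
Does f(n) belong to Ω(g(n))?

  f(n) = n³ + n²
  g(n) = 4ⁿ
False

f(n) = n³ + n² is O(n³), and g(n) = 4ⁿ is O(4ⁿ).
Since O(n³) grows slower than O(4ⁿ), f(n) = Ω(g(n)) is false.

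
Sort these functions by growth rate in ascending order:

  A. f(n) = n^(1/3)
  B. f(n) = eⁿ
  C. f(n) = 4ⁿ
A < B < C

Comparing growth rates:
A = n^(1/3) is O(n^(1/3))
B = eⁿ is O(eⁿ)
C = 4ⁿ is O(4ⁿ)

Therefore, the order from slowest to fastest is: A < B < C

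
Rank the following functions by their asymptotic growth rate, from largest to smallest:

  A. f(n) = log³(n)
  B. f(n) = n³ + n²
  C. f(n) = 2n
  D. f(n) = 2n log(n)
B > D > C > A

Comparing growth rates:
B = n³ + n² is O(n³)
D = 2n log(n) is O(n log n)
C = 2n is O(n)
A = log³(n) is O(log³ n)

Therefore, the order from fastest to slowest is: B > D > C > A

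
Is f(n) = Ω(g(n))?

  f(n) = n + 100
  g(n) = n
True

f(n) = n + 100 and g(n) = n are both O(n).
Big-Ω permits equal growth rates (f ≥ c·g for some c > 0), so f(n) = Ω(g(n)) is true.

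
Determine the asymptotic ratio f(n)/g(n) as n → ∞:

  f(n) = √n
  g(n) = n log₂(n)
0

Since √n (O(√n)) grows slower than n log₂(n) (O(n log n)),
the ratio f(n)/g(n) → 0 as n → ∞.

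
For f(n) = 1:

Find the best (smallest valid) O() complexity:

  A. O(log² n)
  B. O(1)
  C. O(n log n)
B

f(n) = 1 is O(1).
All listed options are valid Big-O bounds (upper bounds),
but O(1) is the tightest (smallest valid bound).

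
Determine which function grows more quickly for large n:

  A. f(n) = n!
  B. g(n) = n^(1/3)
A

f(n) = n! is O(n!), while g(n) = n^(1/3) is O(n^(1/3)).
Since O(n!) grows faster than O(n^(1/3)), f(n) dominates.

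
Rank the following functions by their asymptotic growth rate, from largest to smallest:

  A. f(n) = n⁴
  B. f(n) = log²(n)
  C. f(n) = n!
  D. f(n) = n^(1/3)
C > A > D > B

Comparing growth rates:
C = n! is O(n!)
A = n⁴ is O(n⁴)
D = n^(1/3) is O(n^(1/3))
B = log²(n) is O(log² n)

Therefore, the order from fastest to slowest is: C > A > D > B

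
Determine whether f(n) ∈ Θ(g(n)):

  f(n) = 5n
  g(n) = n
True

f(n) = 5n and g(n) = n are both O(n).
Since they have the same asymptotic growth rate, f(n) = Θ(g(n)) is true.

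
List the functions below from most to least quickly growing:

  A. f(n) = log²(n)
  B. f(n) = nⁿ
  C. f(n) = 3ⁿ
B > C > A

Comparing growth rates:
B = nⁿ is O(nⁿ)
C = 3ⁿ is O(3ⁿ)
A = log²(n) is O(log² n)

Therefore, the order from fastest to slowest is: B > C > A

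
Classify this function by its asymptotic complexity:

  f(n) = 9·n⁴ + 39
O(n⁴)

The dominant term in 9·n⁴ + 39 is 9·n⁴, which is Θ(n⁴).
Lower-order terms (39) are asymptotically negligible.
Constants are absorbed, so the tightest bound is O(n⁴).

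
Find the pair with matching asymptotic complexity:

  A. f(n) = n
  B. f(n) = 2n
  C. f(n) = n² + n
A and B

Examining each function:
  A. n is O(n)
  B. 2n is O(n)
  C. n² + n is O(n²)

Functions A and B both have the same complexity class.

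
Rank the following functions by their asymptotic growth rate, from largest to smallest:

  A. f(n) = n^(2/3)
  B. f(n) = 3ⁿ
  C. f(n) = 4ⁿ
C > B > A

Comparing growth rates:
C = 4ⁿ is O(4ⁿ)
B = 3ⁿ is O(3ⁿ)
A = n^(2/3) is O(n^(2/3))

Therefore, the order from fastest to slowest is: C > B > A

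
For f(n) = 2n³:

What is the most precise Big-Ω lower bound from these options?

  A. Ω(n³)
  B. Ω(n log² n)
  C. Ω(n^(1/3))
A

f(n) = 2n³ is Ω(n³).
All listed options are valid Big-Ω bounds (lower bounds),
but Ω(n³) is the tightest (largest valid bound).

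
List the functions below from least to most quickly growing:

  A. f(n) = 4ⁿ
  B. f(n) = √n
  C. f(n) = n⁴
B < C < A

Comparing growth rates:
B = √n is O(√n)
C = n⁴ is O(n⁴)
A = 4ⁿ is O(4ⁿ)

Therefore, the order from slowest to fastest is: B < C < A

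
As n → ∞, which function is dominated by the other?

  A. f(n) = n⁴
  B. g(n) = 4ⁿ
A

f(n) = n⁴ is O(n⁴), while g(n) = 4ⁿ is O(4ⁿ).
Since O(n⁴) grows slower than O(4ⁿ), f(n) is dominated.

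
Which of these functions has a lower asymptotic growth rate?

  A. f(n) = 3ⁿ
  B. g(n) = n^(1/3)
B

f(n) = 3ⁿ is O(3ⁿ), while g(n) = n^(1/3) is O(n^(1/3)).
Since O(n^(1/3)) grows slower than O(3ⁿ), g(n) is dominated.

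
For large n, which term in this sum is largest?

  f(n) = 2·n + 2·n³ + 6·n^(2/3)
2·n³

Looking at each term:
  - 2·n is O(n)
  - 2·n³ is O(n³)
  - 6·n^(2/3) is O(n^(2/3))

The term 2·n³ (O(n³)) grows fastest and dominates all others.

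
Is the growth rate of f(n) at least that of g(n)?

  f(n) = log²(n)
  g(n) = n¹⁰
False

f(n) = log²(n) is O(log² n), and g(n) = n¹⁰ is O(n¹⁰).
Since O(log² n) grows slower than O(n¹⁰), f(n) = Ω(g(n)) is false.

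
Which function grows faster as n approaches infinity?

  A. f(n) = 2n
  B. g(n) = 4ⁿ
B

f(n) = 2n is O(n), while g(n) = 4ⁿ is O(4ⁿ).
Since O(4ⁿ) grows faster than O(n), g(n) dominates.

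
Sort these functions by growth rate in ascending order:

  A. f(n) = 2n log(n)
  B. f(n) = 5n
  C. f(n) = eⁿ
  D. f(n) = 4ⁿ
B < A < C < D

Comparing growth rates:
B = 5n is O(n)
A = 2n log(n) is O(n log n)
C = eⁿ is O(eⁿ)
D = 4ⁿ is O(4ⁿ)

Therefore, the order from slowest to fastest is: B < A < C < D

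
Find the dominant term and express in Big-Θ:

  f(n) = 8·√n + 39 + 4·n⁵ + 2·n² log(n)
Θ(n⁵)

Order the terms by growth rate: 39 ≺ 8·√n ≺ 2·n² log(n) ≺ 4·n⁵.
The fastest-growing term 4·n⁵ dominates as n → ∞; dropping its constant factor gives Θ(n⁵).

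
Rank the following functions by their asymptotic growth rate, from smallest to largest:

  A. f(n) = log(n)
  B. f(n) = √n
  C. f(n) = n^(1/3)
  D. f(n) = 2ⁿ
A < C < B < D

Comparing growth rates:
A = log(n) is O(log n)
C = n^(1/3) is O(n^(1/3))
B = √n is O(√n)
D = 2ⁿ is O(2ⁿ)

Therefore, the order from slowest to fastest is: A < C < B < D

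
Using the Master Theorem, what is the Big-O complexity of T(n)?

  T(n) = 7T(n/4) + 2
Θ(n^log₄(7))

Master Theorem: a = 7, b = 4, f(n) = 2.
Compute the critical exponent d = log₄(7) = 1.404.
Compare f(n) = Θ(1) against n^d:
  k = 0 < d = 1.404, so f(n) = O(n^(d-ε)) — Case 1.
  The recursion cost dominates: T(n) = Θ(n^d) = Θ(n^log₄(7)).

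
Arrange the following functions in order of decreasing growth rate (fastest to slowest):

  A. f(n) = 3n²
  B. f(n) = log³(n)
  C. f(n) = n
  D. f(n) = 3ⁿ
D > A > C > B

Comparing growth rates:
D = 3ⁿ is O(3ⁿ)
A = 3n² is O(n²)
C = n is O(n)
B = log³(n) is O(log³ n)

Therefore, the order from fastest to slowest is: D > A > C > B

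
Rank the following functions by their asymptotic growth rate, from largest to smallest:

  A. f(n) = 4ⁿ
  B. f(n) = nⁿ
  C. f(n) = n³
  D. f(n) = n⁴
B > A > D > C

Comparing growth rates:
B = nⁿ is O(nⁿ)
A = 4ⁿ is O(4ⁿ)
D = n⁴ is O(n⁴)
C = n³ is O(n³)

Therefore, the order from fastest to slowest is: B > A > D > C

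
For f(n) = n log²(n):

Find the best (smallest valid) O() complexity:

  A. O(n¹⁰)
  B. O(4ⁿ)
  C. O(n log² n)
C

f(n) = n log²(n) is O(n log² n).
All listed options are valid Big-O bounds (upper bounds),
but O(n log² n) is the tightest (smallest valid bound).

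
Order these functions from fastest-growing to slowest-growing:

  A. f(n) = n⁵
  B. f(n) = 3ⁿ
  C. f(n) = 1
B > A > C

Comparing growth rates:
B = 3ⁿ is O(3ⁿ)
A = n⁵ is O(n⁵)
C = 1 is O(1)

Therefore, the order from fastest to slowest is: B > A > C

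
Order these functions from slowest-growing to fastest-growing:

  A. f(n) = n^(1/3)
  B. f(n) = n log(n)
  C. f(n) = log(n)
C < A < B

Comparing growth rates:
C = log(n) is O(log n)
A = n^(1/3) is O(n^(1/3))
B = n log(n) is O(n log n)

Therefore, the order from slowest to fastest is: C < A < B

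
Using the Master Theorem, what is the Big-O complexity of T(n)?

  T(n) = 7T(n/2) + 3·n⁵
Θ(n⁵)

Master Theorem: a = 7, b = 2, f(n) = 3·n⁵.
Compute the critical exponent d = log₂(7) = 2.807.
Compare f(n) = Θ(n⁵) against n^d:
  k = 5 > d = 2.807, so f(n) = Ω(n^(d+ε)) — Case 3.
  Regularity: a·(n/b)^5/n^5 = a/b^5 = 7/32 < 1 ✓.
  The top-level work dominates: T(n) = Θ(f(n)) = Θ(n⁵).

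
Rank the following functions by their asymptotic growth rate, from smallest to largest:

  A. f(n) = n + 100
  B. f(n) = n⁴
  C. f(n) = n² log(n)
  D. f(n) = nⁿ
A < C < B < D

Comparing growth rates:
A = n + 100 is O(n)
C = n² log(n) is O(n² log n)
B = n⁴ is O(n⁴)
D = nⁿ is O(nⁿ)

Therefore, the order from slowest to fastest is: A < C < B < D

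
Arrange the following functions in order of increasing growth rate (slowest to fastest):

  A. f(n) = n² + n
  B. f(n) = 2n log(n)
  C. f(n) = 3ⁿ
B < A < C

Comparing growth rates:
B = 2n log(n) is O(n log n)
A = n² + n is O(n²)
C = 3ⁿ is O(3ⁿ)

Therefore, the order from slowest to fastest is: B < A < C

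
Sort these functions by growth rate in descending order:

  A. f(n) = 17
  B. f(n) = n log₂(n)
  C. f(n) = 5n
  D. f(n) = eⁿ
D > B > C > A

Comparing growth rates:
D = eⁿ is O(eⁿ)
B = n log₂(n) is O(n log n)
C = 5n is O(n)
A = 17 is O(1)

Therefore, the order from fastest to slowest is: D > B > C > A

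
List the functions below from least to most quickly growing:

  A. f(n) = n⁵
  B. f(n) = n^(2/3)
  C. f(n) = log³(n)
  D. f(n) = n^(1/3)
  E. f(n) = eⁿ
C < D < B < A < E

Comparing growth rates:
C = log³(n) is O(log³ n)
D = n^(1/3) is O(n^(1/3))
B = n^(2/3) is O(n^(2/3))
A = n⁵ is O(n⁵)
E = eⁿ is O(eⁿ)

Therefore, the order from slowest to fastest is: C < D < B < A < E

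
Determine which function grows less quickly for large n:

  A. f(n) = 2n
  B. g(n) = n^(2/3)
B

f(n) = 2n is O(n), while g(n) = n^(2/3) is O(n^(2/3)).
Since O(n^(2/3)) grows slower than O(n), g(n) is dominated.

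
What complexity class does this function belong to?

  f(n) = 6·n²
O(n²)

The dominant term in 6·n² is 6·n², which is Θ(n²).
Constants are absorbed, so the tightest bound is O(n²).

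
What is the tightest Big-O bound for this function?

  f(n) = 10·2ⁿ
O(2ⁿ)

The dominant term in 10·2ⁿ is 10·2ⁿ, which is Θ(2ⁿ).
Constants are absorbed, so the tightest bound is O(2ⁿ).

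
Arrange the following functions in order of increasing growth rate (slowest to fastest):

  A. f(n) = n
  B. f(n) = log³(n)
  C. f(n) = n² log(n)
B < A < C

Comparing growth rates:
B = log³(n) is O(log³ n)
A = n is O(n)
C = n² log(n) is O(n² log n)

Therefore, the order from slowest to fastest is: B < A < C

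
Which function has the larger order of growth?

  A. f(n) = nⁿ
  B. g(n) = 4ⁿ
A

f(n) = nⁿ is O(nⁿ), while g(n) = 4ⁿ is O(4ⁿ).
Since O(nⁿ) grows faster than O(4ⁿ), f(n) dominates.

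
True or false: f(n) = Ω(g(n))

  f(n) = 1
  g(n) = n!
False

f(n) = 1 is O(1), and g(n) = n! is O(n!).
Since O(1) grows slower than O(n!), f(n) = Ω(g(n)) is false.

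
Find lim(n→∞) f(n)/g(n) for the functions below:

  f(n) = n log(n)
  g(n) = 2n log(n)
1/2

Since n log(n) and 2n log(n) have the same growth rate (O(n log n)),
the ratio converges to a constant: 1/2.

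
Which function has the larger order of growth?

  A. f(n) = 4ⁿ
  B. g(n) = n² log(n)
A

f(n) = 4ⁿ is O(4ⁿ), while g(n) = n² log(n) is O(n² log n).
Since O(4ⁿ) grows faster than O(n² log n), f(n) dominates.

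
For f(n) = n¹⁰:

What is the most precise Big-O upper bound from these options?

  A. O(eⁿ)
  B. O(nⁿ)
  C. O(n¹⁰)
C

f(n) = n¹⁰ is O(n¹⁰).
All listed options are valid Big-O bounds (upper bounds),
but O(n¹⁰) is the tightest (smallest valid bound).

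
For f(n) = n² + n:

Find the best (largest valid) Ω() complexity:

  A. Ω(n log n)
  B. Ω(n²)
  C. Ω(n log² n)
B

f(n) = n² + n is Ω(n²).
All listed options are valid Big-Ω bounds (lower bounds),
but Ω(n²) is the tightest (largest valid bound).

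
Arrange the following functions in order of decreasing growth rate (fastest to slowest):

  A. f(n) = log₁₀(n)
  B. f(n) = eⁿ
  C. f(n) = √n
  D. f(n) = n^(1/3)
B > C > D > A

Comparing growth rates:
B = eⁿ is O(eⁿ)
C = √n is O(√n)
D = n^(1/3) is O(n^(1/3))
A = log₁₀(n) is O(log n)

Therefore, the order from fastest to slowest is: B > C > D > A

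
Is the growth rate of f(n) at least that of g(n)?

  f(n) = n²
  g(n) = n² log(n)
False

f(n) = n² is O(n²), and g(n) = n² log(n) is O(n² log n).
Since O(n²) grows slower than O(n² log n), f(n) = Ω(g(n)) is false.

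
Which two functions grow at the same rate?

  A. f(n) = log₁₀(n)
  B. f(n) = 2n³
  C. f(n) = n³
B and C

Examining each function:
  A. log₁₀(n) is O(log n)
  B. 2n³ is O(n³)
  C. n³ is O(n³)

Functions B and C both have the same complexity class.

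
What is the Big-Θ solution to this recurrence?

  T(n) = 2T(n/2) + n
Θ(n log n)

Master Theorem: a = 2, b = 2, f(n) = n.
Compute the critical exponent d = log₂(2) = 1.
Compare f(n) = Θ(n) against n^d:
  k = 1 = d, so f(n) = Θ(n^d) — Case 2.
  Work is balanced across levels: T(n) = Θ(n^d log n) = Θ(n log n).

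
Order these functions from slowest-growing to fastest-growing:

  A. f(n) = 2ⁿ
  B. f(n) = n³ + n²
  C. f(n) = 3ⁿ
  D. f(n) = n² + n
D < B < A < C

Comparing growth rates:
D = n² + n is O(n²)
B = n³ + n² is O(n³)
A = 2ⁿ is O(2ⁿ)
C = 3ⁿ is O(3ⁿ)

Therefore, the order from slowest to fastest is: D < B < A < C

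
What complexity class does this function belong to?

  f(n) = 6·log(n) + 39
O(log n)

The dominant term in 6·log(n) + 39 is 6·log(n), which is Θ(log n).
Lower-order terms (39) are asymptotically negligible.
Constants are absorbed, so the tightest bound is O(log n).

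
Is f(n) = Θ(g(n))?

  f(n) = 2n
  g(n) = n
True

f(n) = 2n and g(n) = n are both O(n).
Since they have the same asymptotic growth rate, f(n) = Θ(g(n)) is true.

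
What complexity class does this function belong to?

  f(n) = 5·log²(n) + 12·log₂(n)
O(log² n)

The dominant term in 5·log²(n) + 12·log₂(n) is 5·log²(n), which is Θ(log² n).
Lower-order terms (12·log₂(n)) are asymptotically negligible.
Constants are absorbed, so the tightest bound is O(log² n).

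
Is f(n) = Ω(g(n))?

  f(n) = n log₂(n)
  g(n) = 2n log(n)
True

f(n) = n log₂(n) and g(n) = 2n log(n) are both O(n log n).
Big-Ω permits equal growth rates (f ≥ c·g for some c > 0), so f(n) = Ω(g(n)) is true.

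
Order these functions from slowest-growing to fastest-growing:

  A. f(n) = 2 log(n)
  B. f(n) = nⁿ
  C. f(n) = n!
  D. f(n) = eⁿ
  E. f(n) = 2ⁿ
A < E < D < C < B

Comparing growth rates:
A = 2 log(n) is O(log n)
E = 2ⁿ is O(2ⁿ)
D = eⁿ is O(eⁿ)
C = n! is O(n!)
B = nⁿ is O(nⁿ)

Therefore, the order from slowest to fastest is: A < E < D < C < B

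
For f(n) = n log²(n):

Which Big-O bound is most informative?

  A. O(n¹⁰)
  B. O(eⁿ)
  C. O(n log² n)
C

f(n) = n log²(n) is O(n log² n).
All listed options are valid Big-O bounds (upper bounds),
but O(n log² n) is the tightest (smallest valid bound).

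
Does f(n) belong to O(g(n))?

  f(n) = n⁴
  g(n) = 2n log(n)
False

f(n) = n⁴ is O(n⁴), and g(n) = 2n log(n) is O(n log n).
Since O(n⁴) grows faster than O(n log n), f(n) = O(g(n)) is false.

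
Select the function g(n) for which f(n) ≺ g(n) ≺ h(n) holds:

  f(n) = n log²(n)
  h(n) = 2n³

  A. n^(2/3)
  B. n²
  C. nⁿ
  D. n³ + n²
B

We need g(n) with n log²(n) = o(g(n)) and g(n) = o(2n³), i.e. O(n log² n) ≺ g ≺ O(n³).
Check each option:
  A. n^(2/3) — O(n^(2/3)) does not grow strictly faster than f(n)
  B. n² — O(n²) is strictly between O(n log² n) and O(n³) ✓
  C. nⁿ — O(nⁿ) does not grow strictly slower than h(n)
  D. n³ + n² — O(n³) does not grow strictly slower than h(n)

Only option B (n²) lies strictly between.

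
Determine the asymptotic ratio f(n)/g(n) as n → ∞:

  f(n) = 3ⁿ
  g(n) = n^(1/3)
∞

Since 3ⁿ (O(3ⁿ)) grows faster than n^(1/3) (O(n^(1/3))),
the ratio f(n)/g(n) → ∞ as n → ∞.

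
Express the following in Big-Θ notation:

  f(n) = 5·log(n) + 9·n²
Θ(n²)

Order the terms by growth rate: 5·log(n) ≺ 9·n².
The fastest-growing term 9·n² dominates as n → ∞; dropping its constant factor gives Θ(n²).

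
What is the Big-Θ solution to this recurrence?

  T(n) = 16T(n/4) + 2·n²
Θ(n² log n)

Master Theorem: a = 16, b = 4, f(n) = 2·n².
Compute the critical exponent d = log₄(16) = 2.
Compare f(n) = Θ(n²) against n^d:
  k = 2 = d, so f(n) = Θ(n^d) — Case 2.
  Work is balanced across levels: T(n) = Θ(n^d log n) = Θ(n² log n).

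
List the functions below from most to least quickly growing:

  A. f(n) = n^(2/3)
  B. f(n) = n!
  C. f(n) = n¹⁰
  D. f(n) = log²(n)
B > C > A > D

Comparing growth rates:
B = n! is O(n!)
C = n¹⁰ is O(n¹⁰)
A = n^(2/3) is O(n^(2/3))
D = log²(n) is O(log² n)

Therefore, the order from fastest to slowest is: B > C > A > D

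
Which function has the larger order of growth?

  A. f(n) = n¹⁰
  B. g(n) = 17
A

f(n) = n¹⁰ is O(n¹⁰), while g(n) = 17 is O(1).
Since O(n¹⁰) grows faster than O(1), f(n) dominates.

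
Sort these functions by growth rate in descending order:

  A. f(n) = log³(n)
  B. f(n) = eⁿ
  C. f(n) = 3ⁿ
C > B > A

Comparing growth rates:
C = 3ⁿ is O(3ⁿ)
B = eⁿ is O(eⁿ)
A = log³(n) is O(log³ n)

Therefore, the order from fastest to slowest is: C > B > A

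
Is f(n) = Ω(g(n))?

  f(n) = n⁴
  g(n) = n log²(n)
True

f(n) = n⁴ is O(n⁴), and g(n) = n log²(n) is O(n log² n).
Since O(n⁴) grows at least as fast as O(n log² n), f(n) = Ω(g(n)) is true.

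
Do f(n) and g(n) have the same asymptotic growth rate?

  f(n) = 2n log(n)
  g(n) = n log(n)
True

f(n) = 2n log(n) and g(n) = n log(n) are both O(n log n).
Since they have the same asymptotic growth rate, f(n) = Θ(g(n)) is true.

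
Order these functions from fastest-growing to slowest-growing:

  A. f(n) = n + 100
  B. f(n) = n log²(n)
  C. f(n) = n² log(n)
C > B > A

Comparing growth rates:
C = n² log(n) is O(n² log n)
B = n log²(n) is O(n log² n)
A = n + 100 is O(n)

Therefore, the order from fastest to slowest is: C > B > A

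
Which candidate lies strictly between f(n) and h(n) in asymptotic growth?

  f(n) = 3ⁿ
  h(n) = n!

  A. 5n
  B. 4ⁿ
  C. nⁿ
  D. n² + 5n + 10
B

We need g(n) with 3ⁿ = o(g(n)) and g(n) = o(n!), i.e. O(3ⁿ) ≺ g ≺ O(n!).
Check each option:
  A. 5n — O(n) does not grow strictly faster than f(n)
  B. 4ⁿ — O(4ⁿ) is strictly between O(3ⁿ) and O(n!) ✓
  C. nⁿ — O(nⁿ) does not grow strictly slower than h(n)
  D. n² + 5n + 10 — O(n²) does not grow strictly faster than f(n)

Only option B (4ⁿ) lies strictly between.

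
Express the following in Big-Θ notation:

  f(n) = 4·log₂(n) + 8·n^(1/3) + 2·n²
Θ(n²)

Order the terms by growth rate: 4·log₂(n) ≺ 8·n^(1/3) ≺ 2·n².
The fastest-growing term 2·n² dominates as n → ∞; dropping its constant factor gives Θ(n²).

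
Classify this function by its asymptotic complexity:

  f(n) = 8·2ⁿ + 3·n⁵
O(2ⁿ)

The dominant term in 8·2ⁿ + 3·n⁵ is 8·2ⁿ, which is Θ(2ⁿ).
Lower-order terms (3·n⁵) are asymptotically negligible.
Constants are absorbed, so the tightest bound is O(2ⁿ).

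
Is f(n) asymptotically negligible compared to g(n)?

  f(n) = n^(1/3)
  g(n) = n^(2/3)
True

f(n) = n^(1/3) is O(n^(1/3)), and g(n) = n^(2/3) is O(n^(2/3)).
Since O(n^(1/3)) grows strictly slower than O(n^(2/3)), f(n) = o(g(n)) is true.
This means lim(n→∞) f(n)/g(n) = 0.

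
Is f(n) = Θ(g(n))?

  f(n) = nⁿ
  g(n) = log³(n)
False

f(n) = nⁿ is O(nⁿ), and g(n) = log³(n) is O(log³ n).
Since they have different growth rates, f(n) = Θ(g(n)) is false.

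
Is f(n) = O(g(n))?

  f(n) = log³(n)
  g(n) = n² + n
True

f(n) = log³(n) is O(log³ n), and g(n) = n² + n is O(n²).
Since O(log³ n) ⊆ O(n²) (f grows no faster than g), f(n) = O(g(n)) is true.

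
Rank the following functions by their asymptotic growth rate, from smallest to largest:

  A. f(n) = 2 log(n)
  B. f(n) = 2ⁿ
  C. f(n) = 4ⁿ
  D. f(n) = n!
A < B < C < D

Comparing growth rates:
A = 2 log(n) is O(log n)
B = 2ⁿ is O(2ⁿ)
C = 4ⁿ is O(4ⁿ)
D = n! is O(n!)

Therefore, the order from slowest to fastest is: A < B < C < D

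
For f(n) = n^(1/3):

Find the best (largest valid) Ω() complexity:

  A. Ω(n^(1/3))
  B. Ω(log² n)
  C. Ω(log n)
A

f(n) = n^(1/3) is Ω(n^(1/3)).
All listed options are valid Big-Ω bounds (lower bounds),
but Ω(n^(1/3)) is the tightest (largest valid bound).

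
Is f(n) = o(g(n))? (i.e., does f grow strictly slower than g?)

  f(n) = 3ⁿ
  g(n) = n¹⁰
False

f(n) = 3ⁿ is O(3ⁿ), and g(n) = n¹⁰ is O(n¹⁰).
Since O(3ⁿ) grows faster than or equal to O(n¹⁰), f(n) = o(g(n)) is false.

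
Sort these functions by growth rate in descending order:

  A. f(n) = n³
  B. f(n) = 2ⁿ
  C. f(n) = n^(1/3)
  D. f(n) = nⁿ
D > B > A > C

Comparing growth rates:
D = nⁿ is O(nⁿ)
B = 2ⁿ is O(2ⁿ)
A = n³ is O(n³)
C = n^(1/3) is O(n^(1/3))

Therefore, the order from fastest to slowest is: D > B > A > C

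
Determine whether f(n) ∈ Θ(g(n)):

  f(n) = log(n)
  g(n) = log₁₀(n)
True

f(n) = log(n) and g(n) = log₁₀(n) are both O(log n).
Since they have the same asymptotic growth rate, f(n) = Θ(g(n)) is true.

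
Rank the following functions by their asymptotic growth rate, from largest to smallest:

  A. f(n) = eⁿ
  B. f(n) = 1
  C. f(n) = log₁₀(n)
A > C > B

Comparing growth rates:
A = eⁿ is O(eⁿ)
C = log₁₀(n) is O(log n)
B = 1 is O(1)

Therefore, the order from fastest to slowest is: A > C > B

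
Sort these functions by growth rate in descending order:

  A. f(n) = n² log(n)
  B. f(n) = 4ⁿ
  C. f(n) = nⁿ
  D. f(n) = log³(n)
C > B > A > D

Comparing growth rates:
C = nⁿ is O(nⁿ)
B = 4ⁿ is O(4ⁿ)
A = n² log(n) is O(n² log n)
D = log³(n) is O(log³ n)

Therefore, the order from fastest to slowest is: C > B > A > D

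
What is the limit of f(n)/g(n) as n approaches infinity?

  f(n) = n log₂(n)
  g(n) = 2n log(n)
1/(2*log(2))

Since n log₂(n) and 2n log(n) have the same growth rate (O(n log n)),
the ratio converges to a constant: 1/(2*log(2)).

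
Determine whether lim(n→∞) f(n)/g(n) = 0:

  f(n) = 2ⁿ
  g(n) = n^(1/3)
False

f(n) = 2ⁿ is O(2ⁿ), and g(n) = n^(1/3) is O(n^(1/3)).
Since O(2ⁿ) grows faster than or equal to O(n^(1/3)), f(n) = o(g(n)) is false.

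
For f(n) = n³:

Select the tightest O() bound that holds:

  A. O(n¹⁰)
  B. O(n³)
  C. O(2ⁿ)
B

f(n) = n³ is O(n³).
All listed options are valid Big-O bounds (upper bounds),
but O(n³) is the tightest (smallest valid bound).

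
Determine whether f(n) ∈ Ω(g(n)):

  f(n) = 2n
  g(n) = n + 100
True

f(n) = 2n and g(n) = n + 100 are both O(n).
Big-Ω permits equal growth rates (f ≥ c·g for some c > 0), so f(n) = Ω(g(n)) is true.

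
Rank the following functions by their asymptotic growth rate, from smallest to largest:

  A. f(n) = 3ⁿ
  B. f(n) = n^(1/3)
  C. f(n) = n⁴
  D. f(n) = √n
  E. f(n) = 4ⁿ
B < D < C < A < E

Comparing growth rates:
B = n^(1/3) is O(n^(1/3))
D = √n is O(√n)
C = n⁴ is O(n⁴)
A = 3ⁿ is O(3ⁿ)
E = 4ⁿ is O(4ⁿ)

Therefore, the order from slowest to fastest is: B < D < C < A < E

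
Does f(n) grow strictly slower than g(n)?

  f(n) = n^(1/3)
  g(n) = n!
True

f(n) = n^(1/3) is O(n^(1/3)), and g(n) = n! is O(n!).
Since O(n^(1/3)) grows strictly slower than O(n!), f(n) = o(g(n)) is true.
This means lim(n→∞) f(n)/g(n) = 0.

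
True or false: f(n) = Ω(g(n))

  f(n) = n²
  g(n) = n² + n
True

f(n) = n² and g(n) = n² + n are both O(n²).
Big-Ω permits equal growth rates (f ≥ c·g for some c > 0), so f(n) = Ω(g(n)) is true.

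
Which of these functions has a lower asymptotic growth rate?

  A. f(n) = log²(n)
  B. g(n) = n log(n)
A

f(n) = log²(n) is O(log² n), while g(n) = n log(n) is O(n log n).
Since O(log² n) grows slower than O(n log n), f(n) is dominated.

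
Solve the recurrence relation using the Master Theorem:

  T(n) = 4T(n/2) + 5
Θ(n²)

Master Theorem: a = 4, b = 2, f(n) = 5.
Compute the critical exponent d = log₂(4) = 2.
Compare f(n) = Θ(1) against n^d:
  k = 0 < d = 2, so f(n) = O(n^(d-ε)) — Case 1.
  The recursion cost dominates: T(n) = Θ(n^d) = Θ(n²).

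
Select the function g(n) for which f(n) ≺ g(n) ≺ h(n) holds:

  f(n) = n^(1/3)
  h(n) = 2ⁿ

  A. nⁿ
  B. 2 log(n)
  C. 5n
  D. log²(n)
C

We need g(n) with n^(1/3) = o(g(n)) and g(n) = o(2ⁿ), i.e. O(n^(1/3)) ≺ g ≺ O(2ⁿ).
Check each option:
  A. nⁿ — O(nⁿ) does not grow strictly slower than h(n)
  B. 2 log(n) — O(log n) does not grow strictly faster than f(n)
  C. 5n — O(n) is strictly between O(n^(1/3)) and O(2ⁿ) ✓
  D. log²(n) — O(log² n) does not grow strictly faster than f(n)

Only option C (5n) lies strictly between.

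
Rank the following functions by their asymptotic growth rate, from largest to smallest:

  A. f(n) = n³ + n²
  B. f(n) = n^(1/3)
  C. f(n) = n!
C > A > B

Comparing growth rates:
C = n! is O(n!)
A = n³ + n² is O(n³)
B = n^(1/3) is O(n^(1/3))

Therefore, the order from fastest to slowest is: C > A > B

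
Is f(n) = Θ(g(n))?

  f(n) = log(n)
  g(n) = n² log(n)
False

f(n) = log(n) is O(log n), and g(n) = n² log(n) is O(n² log n).
Since they have different growth rates, f(n) = Θ(g(n)) is false.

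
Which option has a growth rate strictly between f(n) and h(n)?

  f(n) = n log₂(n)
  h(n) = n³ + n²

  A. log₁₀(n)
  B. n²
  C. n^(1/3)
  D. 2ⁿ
B

We need g(n) with n log₂(n) = o(g(n)) and g(n) = o(n³ + n²), i.e. O(n log n) ≺ g ≺ O(n³).
Check each option:
  A. log₁₀(n) — O(log n) does not grow strictly faster than f(n)
  B. n² — O(n²) is strictly between O(n log n) and O(n³) ✓
  C. n^(1/3) — O(n^(1/3)) does not grow strictly faster than f(n)
  D. 2ⁿ — O(2ⁿ) does not grow strictly slower than h(n)

Only option B (n²) lies strictly between.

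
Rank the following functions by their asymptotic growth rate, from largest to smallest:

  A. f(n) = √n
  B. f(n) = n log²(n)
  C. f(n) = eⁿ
C > B > A

Comparing growth rates:
C = eⁿ is O(eⁿ)
B = n log²(n) is O(n log² n)
A = √n is O(√n)

Therefore, the order from fastest to slowest is: C > B > A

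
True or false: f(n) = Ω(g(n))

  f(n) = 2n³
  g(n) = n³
True

f(n) = 2n³ and g(n) = n³ are both O(n³).
Big-Ω permits equal growth rates (f ≥ c·g for some c > 0), so f(n) = Ω(g(n)) is true.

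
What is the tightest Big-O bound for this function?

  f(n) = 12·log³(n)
O(log³ n)

The dominant term in 12·log³(n) is 12·log³(n), which is Θ(log³ n).
Constants are absorbed, so the tightest bound is O(log³ n).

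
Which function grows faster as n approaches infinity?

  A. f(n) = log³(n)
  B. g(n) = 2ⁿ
B

f(n) = log³(n) is O(log³ n), while g(n) = 2ⁿ is O(2ⁿ).
Since O(2ⁿ) grows faster than O(log³ n), g(n) dominates.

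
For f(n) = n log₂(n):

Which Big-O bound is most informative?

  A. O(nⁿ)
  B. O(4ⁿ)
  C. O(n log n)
C

f(n) = n log₂(n) is O(n log n).
All listed options are valid Big-O bounds (upper bounds),
but O(n log n) is the tightest (smallest valid bound).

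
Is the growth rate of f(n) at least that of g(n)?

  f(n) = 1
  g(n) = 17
True

f(n) = 1 and g(n) = 17 are both O(1).
Big-Ω permits equal growth rates (f ≥ c·g for some c > 0), so f(n) = Ω(g(n)) is true.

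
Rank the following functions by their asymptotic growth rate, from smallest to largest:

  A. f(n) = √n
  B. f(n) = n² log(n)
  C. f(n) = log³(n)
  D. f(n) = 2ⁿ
C < A < B < D

Comparing growth rates:
C = log³(n) is O(log³ n)
A = √n is O(√n)
B = n² log(n) is O(n² log n)
D = 2ⁿ is O(2ⁿ)

Therefore, the order from slowest to fastest is: C < A < B < D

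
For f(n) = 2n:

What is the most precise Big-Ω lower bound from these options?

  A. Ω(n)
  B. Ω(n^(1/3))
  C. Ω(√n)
A

f(n) = 2n is Ω(n).
All listed options are valid Big-Ω bounds (lower bounds),
but Ω(n) is the tightest (largest valid bound).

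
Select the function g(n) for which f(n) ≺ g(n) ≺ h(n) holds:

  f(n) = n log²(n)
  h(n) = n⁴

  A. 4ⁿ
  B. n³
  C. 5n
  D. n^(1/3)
B

We need g(n) with n log²(n) = o(g(n)) and g(n) = o(n⁴), i.e. O(n log² n) ≺ g ≺ O(n⁴).
Check each option:
  A. 4ⁿ — O(4ⁿ) does not grow strictly slower than h(n)
  B. n³ — O(n³) is strictly between O(n log² n) and O(n⁴) ✓
  C. 5n — O(n) does not grow strictly faster than f(n)
  D. n^(1/3) — O(n^(1/3)) does not grow strictly faster than f(n)

Only option B (n³) lies strictly between.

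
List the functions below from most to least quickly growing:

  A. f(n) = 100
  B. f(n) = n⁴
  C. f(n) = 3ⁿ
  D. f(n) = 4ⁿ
D > C > B > A

Comparing growth rates:
D = 4ⁿ is O(4ⁿ)
C = 3ⁿ is O(3ⁿ)
B = n⁴ is O(n⁴)
A = 100 is O(1)

Therefore, the order from fastest to slowest is: D > C > B > A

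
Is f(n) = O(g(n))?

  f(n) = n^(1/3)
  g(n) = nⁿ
True

f(n) = n^(1/3) is O(n^(1/3)), and g(n) = nⁿ is O(nⁿ).
Since O(n^(1/3)) ⊆ O(nⁿ) (f grows no faster than g), f(n) = O(g(n)) is true.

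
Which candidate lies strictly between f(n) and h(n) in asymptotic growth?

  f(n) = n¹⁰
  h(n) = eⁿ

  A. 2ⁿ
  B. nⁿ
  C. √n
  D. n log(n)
A

We need g(n) with n¹⁰ = o(g(n)) and g(n) = o(eⁿ), i.e. O(n¹⁰) ≺ g ≺ O(eⁿ).
Check each option:
  A. 2ⁿ — O(2ⁿ) is strictly between O(n¹⁰) and O(eⁿ) ✓
  B. nⁿ — O(nⁿ) does not grow strictly slower than h(n)
  C. √n — O(√n) does not grow strictly faster than f(n)
  D. n log(n) — O(n log n) does not grow strictly faster than f(n)

Only option A (2ⁿ) lies strictly between.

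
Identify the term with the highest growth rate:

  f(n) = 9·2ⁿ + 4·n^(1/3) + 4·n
9·2ⁿ

Looking at each term:
  - 9·2ⁿ is O(2ⁿ)
  - 4·n^(1/3) is O(n^(1/3))
  - 4·n is O(n)

The term 9·2ⁿ (O(2ⁿ)) grows fastest and dominates all others.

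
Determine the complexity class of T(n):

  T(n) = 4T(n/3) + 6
Θ(n^log₃(4))

Master Theorem: a = 4, b = 3, f(n) = 6.
Compute the critical exponent d = log₃(4) = 1.262.
Compare f(n) = Θ(1) against n^d:
  k = 0 < d = 1.262, so f(n) = O(n^(d-ε)) — Case 1.
  The recursion cost dominates: T(n) = Θ(n^d) = Θ(n^log₃(4)).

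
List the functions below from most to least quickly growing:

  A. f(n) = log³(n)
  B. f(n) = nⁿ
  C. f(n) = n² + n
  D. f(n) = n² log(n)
B > D > C > A

Comparing growth rates:
B = nⁿ is O(nⁿ)
D = n² log(n) is O(n² log n)
C = n² + n is O(n²)
A = log³(n) is O(log³ n)

Therefore, the order from fastest to slowest is: B > D > C > A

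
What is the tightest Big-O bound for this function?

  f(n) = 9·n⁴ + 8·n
O(n⁴)

The dominant term in 9·n⁴ + 8·n is 9·n⁴, which is Θ(n⁴).
Lower-order terms (8·n) are asymptotically negligible.
Constants are absorbed, so the tightest bound is O(n⁴).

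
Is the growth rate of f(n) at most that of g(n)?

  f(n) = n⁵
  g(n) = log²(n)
False

f(n) = n⁵ is O(n⁵), and g(n) = log²(n) is O(log² n).
Since O(n⁵) grows faster than O(log² n), f(n) = O(g(n)) is false.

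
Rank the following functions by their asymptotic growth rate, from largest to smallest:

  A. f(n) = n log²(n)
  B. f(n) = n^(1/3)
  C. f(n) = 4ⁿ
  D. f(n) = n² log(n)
C > D > A > B

Comparing growth rates:
C = 4ⁿ is O(4ⁿ)
D = n² log(n) is O(n² log n)
A = n log²(n) is O(n log² n)
B = n^(1/3) is O(n^(1/3))

Therefore, the order from fastest to slowest is: C > D > A > B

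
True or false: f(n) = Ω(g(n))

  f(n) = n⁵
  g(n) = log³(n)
True

f(n) = n⁵ is O(n⁵), and g(n) = log³(n) is O(log³ n).
Since O(n⁵) grows at least as fast as O(log³ n), f(n) = Ω(g(n)) is true.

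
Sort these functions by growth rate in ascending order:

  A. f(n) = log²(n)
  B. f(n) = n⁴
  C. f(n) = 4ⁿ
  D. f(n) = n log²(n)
A < D < B < C

Comparing growth rates:
A = log²(n) is O(log² n)
D = n log²(n) is O(n log² n)
B = n⁴ is O(n⁴)
C = 4ⁿ is O(4ⁿ)

Therefore, the order from slowest to fastest is: A < D < B < C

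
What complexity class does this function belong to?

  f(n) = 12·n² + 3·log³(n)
O(n²)

The dominant term in 12·n² + 3·log³(n) is 12·n², which is Θ(n²).
Lower-order terms (3·log³(n)) are asymptotically negligible.
Constants are absorbed, so the tightest bound is O(n²).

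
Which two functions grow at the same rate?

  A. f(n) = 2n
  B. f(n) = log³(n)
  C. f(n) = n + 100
A and C

Examining each function:
  A. 2n is O(n)
  B. log³(n) is O(log³ n)
  C. n + 100 is O(n)

Functions A and C both have the same complexity class.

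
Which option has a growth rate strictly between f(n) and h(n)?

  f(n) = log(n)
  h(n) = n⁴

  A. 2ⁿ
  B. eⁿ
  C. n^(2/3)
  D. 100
C

We need g(n) with log(n) = o(g(n)) and g(n) = o(n⁴), i.e. O(log n) ≺ g ≺ O(n⁴).
Check each option:
  A. 2ⁿ — O(2ⁿ) does not grow strictly slower than h(n)
  B. eⁿ — O(eⁿ) does not grow strictly slower than h(n)
  C. n^(2/3) — O(n^(2/3)) is strictly between O(log n) and O(n⁴) ✓
  D. 100 — O(1) does not grow strictly faster than f(n)

Only option C (n^(2/3)) lies strictly between.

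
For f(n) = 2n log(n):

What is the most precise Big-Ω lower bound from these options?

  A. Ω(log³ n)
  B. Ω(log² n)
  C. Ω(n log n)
C

f(n) = 2n log(n) is Ω(n log n).
All listed options are valid Big-Ω bounds (lower bounds),
but Ω(n log n) is the tightest (largest valid bound).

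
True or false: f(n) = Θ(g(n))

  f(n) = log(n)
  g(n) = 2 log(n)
True

f(n) = log(n) and g(n) = 2 log(n) are both O(log n).
Since they have the same asymptotic growth rate, f(n) = Θ(g(n)) is true.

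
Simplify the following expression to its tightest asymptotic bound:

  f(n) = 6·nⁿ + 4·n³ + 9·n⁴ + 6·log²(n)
Θ(nⁿ)

Order the terms by growth rate: 6·log²(n) ≺ 4·n³ ≺ 9·n⁴ ≺ 6·nⁿ.
The fastest-growing term 6·nⁿ dominates as n → ∞; dropping its constant factor gives Θ(nⁿ).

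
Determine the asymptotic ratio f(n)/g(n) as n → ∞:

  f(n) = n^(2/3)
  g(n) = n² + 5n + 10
0

Since n^(2/3) (O(n^(2/3))) grows slower than n² + 5n + 10 (O(n²)),
the ratio f(n)/g(n) → 0 as n → ∞.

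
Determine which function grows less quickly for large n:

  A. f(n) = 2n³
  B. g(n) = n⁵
A

f(n) = 2n³ is O(n³), while g(n) = n⁵ is O(n⁵).
Since O(n³) grows slower than O(n⁵), f(n) is dominated.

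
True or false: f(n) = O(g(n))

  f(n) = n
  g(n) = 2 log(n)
False

f(n) = n is O(n), and g(n) = 2 log(n) is O(log n).
Since O(n) grows faster than O(log n), f(n) = O(g(n)) is false.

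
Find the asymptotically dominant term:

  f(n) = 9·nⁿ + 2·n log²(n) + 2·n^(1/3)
9·nⁿ

Looking at each term:
  - 9·nⁿ is O(nⁿ)
  - 2·n log²(n) is O(n log² n)
  - 2·n^(1/3) is O(n^(1/3))

The term 9·nⁿ (O(nⁿ)) grows fastest and dominates all others.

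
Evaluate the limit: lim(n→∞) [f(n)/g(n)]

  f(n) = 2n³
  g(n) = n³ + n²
2

Since 2n³ and n³ + n² have the same growth rate (O(n³)),
the ratio converges to a constant: 2.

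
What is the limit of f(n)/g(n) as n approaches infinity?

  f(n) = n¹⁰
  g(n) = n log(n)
∞

Since n¹⁰ (O(n¹⁰)) grows faster than n log(n) (O(n log n)),
the ratio f(n)/g(n) → ∞ as n → ∞.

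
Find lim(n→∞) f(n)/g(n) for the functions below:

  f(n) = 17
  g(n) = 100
17/100

Since 17 and 100 have the same growth rate (O(1)),
the ratio converges to a constant: 17/100.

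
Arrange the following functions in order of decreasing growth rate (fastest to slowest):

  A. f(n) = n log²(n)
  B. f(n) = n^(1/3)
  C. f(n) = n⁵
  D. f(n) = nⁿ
D > C > A > B

Comparing growth rates:
D = nⁿ is O(nⁿ)
C = n⁵ is O(n⁵)
A = n log²(n) is O(n log² n)
B = n^(1/3) is O(n^(1/3))

Therefore, the order from fastest to slowest is: D > C > A > B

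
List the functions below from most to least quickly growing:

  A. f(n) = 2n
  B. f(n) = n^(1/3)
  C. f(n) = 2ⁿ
C > A > B

Comparing growth rates:
C = 2ⁿ is O(2ⁿ)
A = 2n is O(n)
B = n^(1/3) is O(n^(1/3))

Therefore, the order from fastest to slowest is: C > A > B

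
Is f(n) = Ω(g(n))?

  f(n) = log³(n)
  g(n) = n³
False

f(n) = log³(n) is O(log³ n), and g(n) = n³ is O(n³).
Since O(log³ n) grows slower than O(n³), f(n) = Ω(g(n)) is false.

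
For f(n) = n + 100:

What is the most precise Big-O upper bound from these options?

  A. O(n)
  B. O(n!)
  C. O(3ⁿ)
A

f(n) = n + 100 is O(n).
All listed options are valid Big-O bounds (upper bounds),
but O(n) is the tightest (smallest valid bound).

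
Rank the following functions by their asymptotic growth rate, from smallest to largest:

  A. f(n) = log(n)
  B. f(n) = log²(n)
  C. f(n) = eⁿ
A < B < C

Comparing growth rates:
A = log(n) is O(log n)
B = log²(n) is O(log² n)
C = eⁿ is O(eⁿ)

Therefore, the order from slowest to fastest is: A < B < C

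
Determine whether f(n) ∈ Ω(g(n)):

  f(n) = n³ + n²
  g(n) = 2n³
True

f(n) = n³ + n² and g(n) = 2n³ are both O(n³).
Big-Ω permits equal growth rates (f ≥ c·g for some c > 0), so f(n) = Ω(g(n)) is true.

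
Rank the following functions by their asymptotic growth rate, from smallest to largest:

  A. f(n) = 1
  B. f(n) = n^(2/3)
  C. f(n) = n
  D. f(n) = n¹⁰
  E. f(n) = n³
A < B < C < E < D

Comparing growth rates:
A = 1 is O(1)
B = n^(2/3) is O(n^(2/3))
C = n is O(n)
E = n³ is O(n³)
D = n¹⁰ is O(n¹⁰)

Therefore, the order from slowest to fastest is: A < B < C < E < D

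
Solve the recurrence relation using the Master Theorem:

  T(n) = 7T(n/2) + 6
Θ(n^log₂(7))

Master Theorem: a = 7, b = 2, f(n) = 6.
Compute the critical exponent d = log₂(7) = 2.807.
Compare f(n) = Θ(1) against n^d:
  k = 0 < d = 2.807, so f(n) = O(n^(d-ε)) — Case 1.
  The recursion cost dominates: T(n) = Θ(n^d) = Θ(n^log₂(7)).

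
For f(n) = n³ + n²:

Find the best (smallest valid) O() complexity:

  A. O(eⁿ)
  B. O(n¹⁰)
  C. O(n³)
C

f(n) = n³ + n² is O(n³).
All listed options are valid Big-O bounds (upper bounds),
but O(n³) is the tightest (smallest valid bound).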